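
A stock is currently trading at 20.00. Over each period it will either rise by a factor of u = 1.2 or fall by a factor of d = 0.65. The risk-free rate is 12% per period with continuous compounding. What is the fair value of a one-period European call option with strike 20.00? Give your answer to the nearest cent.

3.08

Risk-neutral probability p = (e^0.12 − 0.65)/(1.2 − 0.65) = 0.4775/0.5500 = 0.8682
Terminal stock prices: S_u = 24, S_d = 13
Terminal payoffs (S − K): max(4, 0) = 4, max(-7, 0) = 0
Node 0 (S = 20): V_0 = e^(−0.12)·[0.8682·4.0000 + 0.1318·0.0000] = 3.0800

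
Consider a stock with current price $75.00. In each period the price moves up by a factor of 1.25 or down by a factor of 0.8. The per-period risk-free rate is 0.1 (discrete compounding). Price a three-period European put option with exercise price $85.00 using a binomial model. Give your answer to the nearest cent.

$5.47

Risk-neutral probability p = (1 + 0.1 − 0.8)/(1.25 − 0.8) = 0.3000/0.4500 = 0.6667
Terminal stock prices: S_uuu = 146.5, S_uud = 93.75, S_udd = 60, S_ddd = 38.4
Terminal payoffs (K − S): max(-61.48, 0) = 0, max(-8.75, 0) = 0, max(25, 0) = 25, max(46.6, 0) = 46.6
Node uu (S = 117.2): V_uu = 1/1.1·[0.6667·0.0000 + 0.3333·0.0000] = 0.0000
Node ud (S = 75): V_ud = 1/1.1·[0.6667·0.0000 + 0.3333·25.0000] = 7.5758
Node dd (S = 48): V_dd = 1/1.1·[0.6667·25.0000 + 0.3333·46.6000] = 29.2727
Node u (S = 93.75): V_u = 1/1.1·[0.6667·0.0000 + 0.3333·7.5758] = 2.2957
Node d (S = 60): V_d = 1/1.1·[0.6667·7.5758 + 0.3333·29.2727] = 13.4619
Node 0 (S = 75): V_0 = 1/1.1·[0.6667·2.2957 + 0.3333·13.4619] = 5.4707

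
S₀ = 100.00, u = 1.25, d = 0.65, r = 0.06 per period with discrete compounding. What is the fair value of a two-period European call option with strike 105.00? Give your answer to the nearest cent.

Risk-neutral probability p = (1 + 0.06 − 0.65)/(1.25 − 0.65) = 0.4100/0.6000 = 0.6833
Terminal stock prices: S_uu = 156.2, S_ud = 81.25, S_dd = 42.25
Terminal payoffs (S − K): max(51.25, 0) = 51.25, max(-23.75, 0) = 0, max(-62.75, 0) = 0
Node u (S = 125): V_u = 1/1.06·[0.6833·51.2500 + 0.3167·0.0000] = 33.0385
Node d (S = 65): V_d = 1/1.06·[0.6833·0.0000 + 0.3167·0.0000] = 0.0000
Node 0 (S = 100): V_0 = 1/1.06·[0.6833·33.0385 + 0.3167·0.0000] = 21.2984

21.30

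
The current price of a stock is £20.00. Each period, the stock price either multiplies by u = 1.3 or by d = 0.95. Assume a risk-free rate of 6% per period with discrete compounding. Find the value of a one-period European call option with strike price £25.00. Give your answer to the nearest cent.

Risk-neutral probability p = (1 + 0.06 − 0.95)/(1.3 − 0.95) = 0.1100/0.3500 = 0.3143
Terminal stock prices: S_u = 26, S_d = 19
Terminal payoffs (S − K): max(1, 0) = 1, max(-6, 0) = 0
Node 0 (S = 20): V_0 = 1/1.06·[0.3143·1.0000 + 0.6857·0.0000] = 0.2965

£0.30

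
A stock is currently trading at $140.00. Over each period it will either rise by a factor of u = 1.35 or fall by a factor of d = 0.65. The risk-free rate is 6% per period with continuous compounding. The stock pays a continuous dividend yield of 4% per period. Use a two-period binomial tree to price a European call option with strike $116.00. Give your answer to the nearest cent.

$37.55

Per-period risk-free factor R = e^0.06 = 1.0618; dividend-adjusted growth = e^(0.06−0.04) = 1.0202.
Risk-neutral probability p = (1.0202 − 0.65)/(1.35 − 0.65) = 0.3702/0.7000 = 0.5289
Terminal stock prices: S_uu = 255.2, S_ud = 122.9, S_dd = 59.15
Terminal payoffs (S − K): max(139.2, 0) = 139.2, max(6.85, 0) = 6.85, max(-56.85, 0) = 0
Node u (S = 189): V_u = e^(−0.06)·[0.5289·139.1500 + 0.4711·6.8500] = 72.3445
Node d (S = 91): V_d = e^(−0.06)·[0.5289·6.8500 + 0.4711·0.0000] = 3.4117
Node 0 (S = 140): V_0 = e^(−0.06)·[0.5289·72.3445 + 0.4711·3.4117] = 37.5458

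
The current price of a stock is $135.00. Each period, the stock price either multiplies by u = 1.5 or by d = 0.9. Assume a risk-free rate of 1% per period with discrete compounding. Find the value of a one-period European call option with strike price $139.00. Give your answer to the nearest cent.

Risk-neutral probability p = (1 + 0.01 − 0.9)/(1.5 − 0.9) = 0.1100/0.6000 = 0.1833
Terminal stock prices: S_u = 202.5, S_d = 121.5
Terminal payoffs (S − K): max(63.5, 0) = 63.5, max(-17.5, 0) = 0
Node 0 (S = 135): V_0 = 1/1.01·[0.1833·63.5000 + 0.8167·0.0000] = 11.5264

$11.53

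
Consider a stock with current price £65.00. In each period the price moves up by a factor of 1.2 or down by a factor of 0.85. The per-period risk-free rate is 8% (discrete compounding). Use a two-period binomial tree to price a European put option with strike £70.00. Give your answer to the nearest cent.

Risk-neutral probability p = (1 + 0.08 − 0.85)/(1.2 − 0.85) = 0.2300/0.3500 = 0.6571
Terminal stock prices: S_uu = 93.6, S_ud = 66.3, S_dd = 46.96
Terminal payoffs (K − S): max(-23.6, 0) = 0, max(3.7, 0) = 3.7, max(23.04, 0) = 23.04
Node u (S = 78): V_u = 1/1.08·[0.6571·0.0000 + 0.3429·3.7000] = 1.1746
Node d (S = 55.25): V_d = 1/1.08·[0.6571·3.7000 + 0.3429·23.0375] = 9.5648
Node 0 (S = 65): V_0 = 1/1.08·[0.6571·1.1746 + 0.3429·9.5648] = 3.7512

£3.75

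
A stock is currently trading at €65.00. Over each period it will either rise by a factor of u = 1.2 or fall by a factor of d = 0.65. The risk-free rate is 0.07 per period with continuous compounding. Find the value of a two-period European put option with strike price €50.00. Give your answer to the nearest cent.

Risk-neutral probability p = (e^0.07 − 0.65)/(1.2 − 0.65) = 0.4225/0.5500 = 0.7682
Terminal stock prices: S_uu = 93.6, S_ud = 50.7, S_dd = 27.46
Terminal payoffs (K − S): max(-43.6, 0) = 0, max(-0.7, 0) = 0, max(22.54, 0) = 22.54
Node u (S = 78): V_u = e^(−0.07)·[0.7682·0.0000 + 0.2318·0.0000] = 0.0000
Node d (S = 42.25): V_d = e^(−0.07)·[0.7682·0.0000 + 0.2318·22.5375] = 4.8711
Node 0 (S = 65): V_0 = e^(−0.07)·[0.7682·0.0000 + 0.2318·4.8711] = 1.0528

€1.05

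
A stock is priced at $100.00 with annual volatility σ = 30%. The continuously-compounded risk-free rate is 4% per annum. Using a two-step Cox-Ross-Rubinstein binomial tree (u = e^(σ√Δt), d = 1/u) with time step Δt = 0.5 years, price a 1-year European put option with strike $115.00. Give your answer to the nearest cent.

CRR parameters: u = e^(σ√Δt) = e^(0.3·√0.5) = 1.2363, d = 1/u = 0.8089
Per-period rate: rΔt = 0.04·0.5 = 0.02, so R = e^0.02 = 1.0202
Risk-neutral probability p = (e^0.02 − 0.8089)/(1.2363 − 0.8089) = 0.2113/0.4275 = 0.4944
Terminal stock prices: S_uu = 152.8, S_ud = 100, S_dd = 65.43
Terminal payoffs (K − S): max(-37.85, 0) = 0, max(15, 0) = 15, max(49.57, 0) = 49.57
Node u (S = 123.6): V_u = e^(−0.02)·[0.4944·0.0000 + 0.5056·15.0000] = 7.4335
Node d (S = 80.89): V_d = e^(−0.02)·[0.4944·15.0000 + 0.5056·49.5749] = 31.8371
Node 0 (S = 100): V_0 = e^(−0.02)·[0.4944·7.4335 + 0.5056·31.8371] = 19.3798

$19.38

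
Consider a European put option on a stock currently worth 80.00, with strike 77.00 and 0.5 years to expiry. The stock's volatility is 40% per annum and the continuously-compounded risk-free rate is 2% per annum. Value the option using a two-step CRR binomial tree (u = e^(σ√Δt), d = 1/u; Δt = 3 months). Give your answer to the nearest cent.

CRR parameters: u = e^(σ√Δt) = e^(0.4·√0.25) = 1.2214, d = 1/u = 0.8187
Per-period rate: rΔt = 0.02·0.25 = 0.005, so R = e^0.005 = 1.0050
Risk-neutral probability p = (e^0.005 − 0.8187)/(1.2214 − 0.8187) = 0.1863/0.4027 = 0.4626
Terminal stock prices: S_uu = 119.3, S_ud = 80, S_dd = 53.63
Terminal payoffs (K − S): max(-42.35, 0) = 0, max(-3, 0) = 0, max(23.37, 0) = 23.37
Node u (S = 97.71): V_u = e^(−0.005)·[0.4626·0.0000 + 0.5374·0.0000] = 0.0000
Node d (S = 65.5): V_d = e^(−0.005)·[0.4626·0.0000 + 0.5374·23.3744] = 12.4984
Node 0 (S = 80): V_0 = e^(−0.005)·[0.4626·0.0000 + 0.5374·12.4984] = 6.6830

6.68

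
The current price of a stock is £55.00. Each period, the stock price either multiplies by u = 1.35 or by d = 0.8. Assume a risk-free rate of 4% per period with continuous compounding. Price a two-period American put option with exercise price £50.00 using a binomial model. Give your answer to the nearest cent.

Risk-neutral probability p = (e^0.04 − 0.8)/(1.35 − 0.8) = 0.2408/0.5500 = 0.4378
Terminal stock prices: S_uu = 100.2, S_ud = 59.4, S_dd = 35.2
Terminal payoffs (K − S): max(-50.24, 0) = 0, max(-9.4, 0) = 0, max(14.8, 0) = 14.8
Node u (S = 74.25): continuation = e^(−0.04)·[0.4378·0.0000 + 0.5622·0.0000] = 0.0000; exercise value = 0.0000 ≤ continuation, so V_u = 0.0000
Node d (S = 44): continuation = e^(−0.04)·[0.4378·0.0000 + 0.5622·14.8000] = 7.9938; exercise value = 6.0000 ≤ continuation, so V_d = 7.9938
Node 0 (S = 55): continuation = e^(−0.04)·[0.4378·0.0000 + 0.5622·7.9938] = 4.3176; exercise value = 0.0000 ≤ continuation, so V_0 = 4.3176

£4.32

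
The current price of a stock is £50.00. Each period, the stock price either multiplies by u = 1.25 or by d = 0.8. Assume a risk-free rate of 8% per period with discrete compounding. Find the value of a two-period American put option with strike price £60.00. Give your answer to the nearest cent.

Risk-neutral probability p = (1 + 0.08 − 0.8)/(1.25 − 0.8) = 0.2800/0.4500 = 0.6222
Terminal stock prices: S_uu = 78.12, S_ud = 50, S_dd = 32
Terminal payoffs (K − S): max(-18.12, 0) = 0, max(10, 0) = 10, max(28, 0) = 28
Node u (S = 62.5): continuation = 1/1.08·[0.6222·0.0000 + 0.3778·10.0000] = 3.4979; exercise value = 0.0000 ≤ continuation, so V_u = 3.4979
Node d (S = 40): continuation = 1/1.08·[0.6222·10.0000 + 0.3778·28.0000] = 15.5556; exercise value = 20.0000 > continuation, so V_d = 20.0000 (exercise)
Node 0 (S = 50): continuation = 1/1.08·[0.6222·3.4979 + 0.3778·20.0000] = 9.0112; exercise value = 10.0000 > continuation, so V_0 = 10.0000 (exercise)

£10.00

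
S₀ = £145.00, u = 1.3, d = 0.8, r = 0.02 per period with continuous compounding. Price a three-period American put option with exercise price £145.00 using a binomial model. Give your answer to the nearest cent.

Risk-neutral probability p = (e^0.02 − 0.8)/(1.3 − 0.8) = 0.2202/0.5000 = 0.4404
Terminal stock prices: S_uuu = 318.6, S_uud = 196, S_udd = 120.6, S_ddd = 74.24
Terminal payoffs (K − S): max(-173.6, 0) = 0, max(-51.04, 0) = 0, max(24.36, 0) = 24.36, max(70.76, 0) = 70.76
Node uu (S = 245.1): continuation = e^(−0.02)·[0.4404·0.0000 + 0.5596·0.0000] = 0.0000; exercise value = 0.0000 ≤ continuation, so V_uu = 0.0000
Node ud (S = 150.8): continuation = e^(−0.02)·[0.4404·0.0000 + 0.5596·24.3600] = 13.3619; exercise value = 0.0000 ≤ continuation, so V_ud = 13.3619
Node dd (S = 92.8): continuation = e^(−0.02)·[0.4404·24.3600 + 0.5596·70.7600] = 49.3288; exercise value = 52.2000 > continuation, so V_dd = 52.2000 (exercise)
Node u (S = 188.5): continuation = e^(−0.02)·[0.4404·0.0000 + 0.5596·13.3619] = 7.3292; exercise value = 0.0000 ≤ continuation, so V_u = 7.3292
Node d (S = 116): continuation = e^(−0.02)·[0.4404·13.3619 + 0.5596·52.2000] = 34.4006; exercise value = 29.0000 ≤ continuation, so V_d = 34.4006
Node 0 (S = 145): continuation = e^(−0.02)·[0.4404·7.3292 + 0.5596·34.4006] = 22.0332; exercise value = 0.0000 ≤ continuation, so V_0 = 22.0332

£22.03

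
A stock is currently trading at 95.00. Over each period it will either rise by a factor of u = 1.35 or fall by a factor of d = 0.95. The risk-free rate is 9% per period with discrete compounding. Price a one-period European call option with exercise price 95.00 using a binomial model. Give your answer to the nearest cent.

10.68

Risk-neutral probability p = (1 + 0.09 − 0.95)/(1.35 − 0.95) = 0.1400/0.4000 = 0.3500
Terminal stock prices: S_u = 128.2, S_d = 90.25
Terminal payoffs (S − K): max(33.25, 0) = 33.25, max(-4.75, 0) = 0
Node 0 (S = 95): V_0 = 1/1.09·[0.3500·33.2500 + 0.6500·0.0000] = 10.6766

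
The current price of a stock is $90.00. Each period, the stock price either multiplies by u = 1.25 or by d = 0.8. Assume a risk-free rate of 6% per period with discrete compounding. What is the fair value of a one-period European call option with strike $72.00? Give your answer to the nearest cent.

Risk-neutral probability p = (1 + 0.06 − 0.8)/(1.25 − 0.8) = 0.2600/0.4500 = 0.5778
Terminal stock prices: S_u = 112.5, S_d = 72
Terminal payoffs (S − K): max(40.5, 0) = 40.5, max(0, 0) = 0
Node 0 (S = 90): V_0 = 1/1.06·[0.5778·40.5000 + 0.4222·0.0000] = 22.0755

$22.08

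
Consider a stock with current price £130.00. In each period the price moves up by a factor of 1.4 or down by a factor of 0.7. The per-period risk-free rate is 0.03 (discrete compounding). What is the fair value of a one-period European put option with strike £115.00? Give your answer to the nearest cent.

£12.32

Risk-neutral probability p = (1 + 0.03 − 0.7)/(1.4 − 0.7) = 0.3300/0.7000 = 0.4714
Terminal stock prices: S_u = 182, S_d = 91
Terminal payoffs (K − S): max(-67, 0) = 0, max(24, 0) = 24
Node 0 (S = 130): V_0 = 1/1.03·[0.4714·0.0000 + 0.5286·24.0000] = 12.3162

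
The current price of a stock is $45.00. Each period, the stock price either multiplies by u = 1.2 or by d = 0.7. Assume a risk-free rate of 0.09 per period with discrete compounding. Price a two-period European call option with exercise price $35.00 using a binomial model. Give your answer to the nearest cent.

$16.07

Risk-neutral probability p = (1 + 0.09 − 0.7)/(1.2 − 0.7) = 0.3900/0.5000 = 0.7800
Terminal stock prices: S_uu = 64.8, S_ud = 37.8, S_dd = 22.05
Terminal payoffs (S − K): max(29.8, 0) = 29.8, max(2.8, 0) = 2.8, max(-12.95, 0) = 0
Node u (S = 54): V_u = 1/1.09·[0.7800·29.8000 + 0.2200·2.8000] = 21.8899
Node d (S = 31.5): V_d = 1/1.09·[0.7800·2.8000 + 0.2200·0.0000] = 2.0037
Node 0 (S = 45): V_0 = 1/1.09·[0.7800·21.8899 + 0.2200·2.0037] = 16.0687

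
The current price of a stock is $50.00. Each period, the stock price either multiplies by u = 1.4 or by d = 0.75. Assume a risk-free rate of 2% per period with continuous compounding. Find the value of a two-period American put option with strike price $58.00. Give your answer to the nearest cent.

Risk-neutral probability p = (e^0.02 − 0.75)/(1.4 − 0.75) = 0.2702/0.6500 = 0.4157
Terminal stock prices: S_uu = 98, S_ud = 52.5, S_dd = 28.12
Terminal payoffs (K − S): max(-40, 0) = 0, max(5.5, 0) = 5.5, max(29.88, 0) = 29.88
Node u (S = 70): continuation = e^(−0.02)·[0.4157·0.0000 + 0.5843·5.5000] = 3.1500; exercise value = 0.0000 ≤ continuation, so V_u = 3.1500
Node d (S = 37.5): continuation = e^(−0.02)·[0.4157·5.5000 + 0.5843·29.8750] = 19.3515; exercise value = 20.5000 > continuation, so V_d = 20.5000 (exercise)
Node 0 (S = 50): continuation = e^(−0.02)·[0.4157·3.1500 + 0.5843·20.5000] = 13.0246; exercise value = 8.0000 ≤ continuation, so V_0 = 13.0246

$13.02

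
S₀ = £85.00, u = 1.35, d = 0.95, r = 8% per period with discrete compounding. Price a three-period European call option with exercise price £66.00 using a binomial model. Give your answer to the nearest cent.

£32.61

Risk-neutral probability p = (1 + 0.08 − 0.95)/(1.35 − 0.95) = 0.1300/0.4000 = 0.3250
Terminal stock prices: S_uuu = 209.1, S_uud = 147.2, S_udd = 103.6, S_ddd = 72.88
Terminal payoffs (S − K): max(143.1, 0) = 143.1, max(81.17, 0) = 81.17, max(37.56, 0) = 37.56, max(6.877, 0) = 6.877
Node uu (S = 154.9): V_uu = 1/1.08·[0.3250·143.1319 + 0.6750·81.1669] = 93.8014
Node ud (S = 109): V_ud = 1/1.08·[0.3250·81.1669 + 0.6750·37.5619] = 47.9014
Node dd (S = 76.71): V_dd = 1/1.08·[0.3250·37.5619 + 0.6750·6.8769] = 15.6014
Node u (S = 114.8): V_u = 1/1.08·[0.3250·93.8014 + 0.6750·47.9014] = 58.1656
Node d (S = 80.75): V_d = 1/1.08·[0.3250·47.9014 + 0.6750·15.6014] = 24.1656
Node 0 (S = 85): V_0 = 1/1.08·[0.3250·58.1656 + 0.6750·24.1656] = 32.6071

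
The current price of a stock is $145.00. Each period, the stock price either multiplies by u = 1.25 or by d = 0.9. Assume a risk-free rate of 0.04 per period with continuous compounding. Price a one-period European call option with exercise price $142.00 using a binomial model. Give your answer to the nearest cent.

$15.17

Risk-neutral probability p = (e^0.04 − 0.9)/(1.25 − 0.9) = 0.1408/0.3500 = 0.4023
Terminal stock prices: S_u = 181.2, S_d = 130.5
Terminal payoffs (S − K): max(39.25, 0) = 39.25, max(-11.5, 0) = 0
Node 0 (S = 145): V_0 = e^(−0.04)·[0.4023·39.2500 + 0.5977·0.0000] = 15.1718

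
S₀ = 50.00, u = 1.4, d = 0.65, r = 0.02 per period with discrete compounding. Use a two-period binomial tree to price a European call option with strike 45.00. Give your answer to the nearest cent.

12.64

Risk-neutral probability p = (1 + 0.02 − 0.65)/(1.4 − 0.65) = 0.3700/0.7500 = 0.4933
Terminal stock prices: S_uu = 98, S_ud = 45.5, S_dd = 21.13
Terminal payoffs (S − K): max(53, 0) = 53, max(0.5, 0) = 0.5, max(-23.87, 0) = 0
Node u (S = 70): V_u = 1/1.02·[0.4933·53.0000 + 0.5067·0.5000] = 25.8824
Node d (S = 32.5): V_d = 1/1.02·[0.4933·0.5000 + 0.5067·0.0000] = 0.2418
Node 0 (S = 50): V_0 = 1/1.02·[0.4933·25.8824 + 0.5067·0.2418] = 12.6384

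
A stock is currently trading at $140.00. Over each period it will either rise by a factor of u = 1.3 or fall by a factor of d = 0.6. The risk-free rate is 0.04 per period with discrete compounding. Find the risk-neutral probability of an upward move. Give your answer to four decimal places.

p = 0.6286

Risk-neutral probability p = (1 + 0.04 − 0.6)/(1.3 − 0.6) = 0.4400/0.7000 = 0.6286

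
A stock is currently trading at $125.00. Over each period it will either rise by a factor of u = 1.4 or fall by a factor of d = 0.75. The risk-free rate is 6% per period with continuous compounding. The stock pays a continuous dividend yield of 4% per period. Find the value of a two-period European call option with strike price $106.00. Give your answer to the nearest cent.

$32.18

Per-period risk-free factor R = e^0.06 = 1.0618; dividend-adjusted growth = e^(0.06−0.04) = 1.0202.
Risk-neutral probability p = (1.0202 − 0.75)/(1.4 − 0.75) = 0.2702/0.6500 = 0.4157
Terminal stock prices: S_uu = 245, S_ud = 131.2, S_dd = 70.31
Terminal payoffs (S − K): max(139, 0) = 139, max(25.25, 0) = 25.25, max(-35.69, 0) = 0
Node u (S = 175): V_u = e^(−0.06)·[0.4157·139.0000 + 0.5843·25.2500] = 68.3111
Node d (S = 93.75): V_d = e^(−0.06)·[0.4157·25.2500 + 0.5843·0.0000] = 9.8850
Node 0 (S = 125): V_0 = e^(−0.06)·[0.4157·68.3111 + 0.5843·9.8850] = 32.1824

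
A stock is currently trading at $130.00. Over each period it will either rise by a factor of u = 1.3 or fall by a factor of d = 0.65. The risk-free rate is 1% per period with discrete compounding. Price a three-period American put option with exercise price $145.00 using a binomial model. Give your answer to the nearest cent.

Risk-neutral probability p = (1 + 0.01 − 0.65)/(1.3 − 0.65) = 0.3600/0.6500 = 0.5538
Terminal stock prices: S_uuu = 285.6, S_uud = 142.8, S_udd = 71.4, S_ddd = 35.7
Terminal payoffs (K − S): max(-140.6, 0) = 0, max(2.195, 0) = 2.195, max(73.6, 0) = 73.6, max(109.3, 0) = 109.3
Node uu (S = 219.7): continuation = 1/1.01·[0.5538·0.0000 + 0.4462·2.1950] = 0.9696; exercise value = 0.0000 ≤ continuation, so V_uu = 0.9696
Node ud (S = 109.9): continuation = 1/1.01·[0.5538·2.1950 + 0.4462·73.5975] = 33.7144; exercise value = 35.1500 > continuation, so V_ud = 35.1500 (exercise)
Node dd (S = 54.93): continuation = 1/1.01·[0.5538·73.5975 + 0.4462·109.2987] = 88.6394; exercise value = 90.0750 > continuation, so V_dd = 90.0750 (exercise)
Node u (S = 169): continuation = 1/1.01·[0.5538·0.9696 + 0.4462·35.1500] = 16.0587; exercise value = 0.0000 ≤ continuation, so V_u = 16.0587
Node d (S = 84.5): continuation = 1/1.01·[0.5538·35.1500 + 0.4462·90.0750] = 59.0644; exercise value = 60.5000 > continuation, so V_d = 60.5000 (exercise)
Node 0 (S = 130): continuation = 1/1.01·[0.5538·16.0587 + 0.4462·60.5000] = 35.5311; exercise value = 15.0000 ≤ continuation, so V_0 = 35.5311

$35.53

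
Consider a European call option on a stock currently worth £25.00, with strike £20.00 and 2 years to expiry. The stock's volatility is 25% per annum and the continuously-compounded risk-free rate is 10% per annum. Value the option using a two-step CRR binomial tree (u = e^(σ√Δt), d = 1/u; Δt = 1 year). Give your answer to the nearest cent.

£9.12

CRR parameters: u = e^(σ√Δt) = e^(0.25·√1) = 1.2840, d = 1/u = 0.7788
Per-period rate: rΔt = 0.1·1 = 0.1, so R = e^0.1 = 1.1052
Risk-neutral probability p = (e^0.1 − 0.7788)/(1.2840 − 0.7788) = 0.3264/0.5052 = 0.6460
Terminal stock prices: S_uu = 41.22, S_ud = 25, S_dd = 15.16
Terminal payoffs (S − K): max(21.22, 0) = 21.22, max(5, 0) = 5, max(-4.837, 0) = 0
Node u (S = 32.1): V_u = e^(−0.1)·[0.6460·21.2180 + 0.3540·5.0000] = 14.0039
Node d (S = 19.47): V_d = e^(−0.1)·[0.6460·5.0000 + 0.3540·0.0000] = 2.9226
Node 0 (S = 25): V_0 = e^(−0.1)·[0.6460·14.0039 + 0.3540·2.9226] = 9.1217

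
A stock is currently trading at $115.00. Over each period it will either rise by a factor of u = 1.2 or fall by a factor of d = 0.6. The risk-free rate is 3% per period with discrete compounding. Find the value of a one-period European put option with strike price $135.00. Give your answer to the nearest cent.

Risk-neutral probability p = (1 + 0.03 − 0.6)/(1.2 − 0.6) = 0.4300/0.6000 = 0.7167
Terminal stock prices: S_u = 138, S_d = 69
Terminal payoffs (K − S): max(-3, 0) = 0, max(66, 0) = 66
Node 0 (S = 115): V_0 = 1/1.03·[0.7167·0.0000 + 0.2833·66.0000] = 18.1553

$18.16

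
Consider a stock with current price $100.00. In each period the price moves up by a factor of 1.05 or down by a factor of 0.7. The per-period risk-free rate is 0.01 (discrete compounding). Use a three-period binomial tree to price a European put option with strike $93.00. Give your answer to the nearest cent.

$5.62

Risk-neutral probability p = (1 + 0.01 − 0.7)/(1.05 − 0.7) = 0.3100/0.3500 = 0.8857
Terminal stock prices: S_uuu = 115.8, S_uud = 77.17, S_udd = 51.45, S_ddd = 34.3
Terminal payoffs (K − S): max(-22.76, 0) = 0, max(15.83, 0) = 15.83, max(41.55, 0) = 41.55, max(58.7, 0) = 58.7
Node uu (S = 110.2): V_uu = 1/1.01·[0.8857·0.0000 + 0.1143·15.8250] = 1.7907
Node ud (S = 73.5): V_ud = 1/1.01·[0.8857·15.8250 + 0.1143·41.5500] = 18.5792
Node dd (S = 49): V_dd = 1/1.01·[0.8857·41.5500 + 0.1143·58.7000] = 43.0792
Node u (S = 105): V_u = 1/1.01·[0.8857·1.7907 + 0.1143·18.5792] = 3.6726
Node d (S = 70): V_d = 1/1.01·[0.8857·18.5792 + 0.1143·43.0792] = 21.1675
Node 0 (S = 100): V_0 = 1/1.01·[0.8857·3.6726 + 0.1143·21.1675] = 5.6159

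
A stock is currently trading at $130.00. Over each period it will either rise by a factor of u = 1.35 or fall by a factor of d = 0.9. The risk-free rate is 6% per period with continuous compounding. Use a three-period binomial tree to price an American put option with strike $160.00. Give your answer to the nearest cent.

Risk-neutral probability p = (e^0.06 − 0.9)/(1.35 − 0.9) = 0.1618/0.4500 = 0.3596
Terminal stock prices: S_uuu = 319.8, S_uud = 213.2, S_udd = 142.2, S_ddd = 94.77
Terminal payoffs (K − S): max(-159.8, 0) = 0, max(-53.23, 0) = 0, max(17.84, 0) = 17.84, max(65.23, 0) = 65.23
Node uu (S = 236.9): continuation = e^(−0.06)·[0.3596·0.0000 + 0.6404·0.0000] = 0.0000; exercise value = 0.0000 ≤ continuation, so V_uu = 0.0000
Node ud (S = 158): continuation = e^(−0.06)·[0.3596·0.0000 + 0.6404·17.8450] = 10.7618; exercise value = 2.0500 ≤ continuation, so V_ud = 10.7618
Node dd (S = 105.3): continuation = e^(−0.06)·[0.3596·17.8450 + 0.6404·65.2300] = 45.3823; exercise value = 54.7000 > continuation, so V_dd = 54.7000 (exercise)
Node u (S = 175.5): continuation = e^(−0.06)·[0.3596·0.0000 + 0.6404·10.7618] = 6.4901; exercise value = 0.0000 ≤ continuation, so V_u = 6.4901
Node d (S = 117): continuation = e^(−0.06)·[0.3596·10.7618 + 0.6404·54.7000] = 36.6330; exercise value = 43.0000 > continuation, so V_d = 43.0000 (exercise)
Node 0 (S = 130): continuation = e^(−0.06)·[0.3596·6.4901 + 0.6404·43.0000] = 28.1302; exercise value = 30.0000 > continuation, so V_0 = 30.0000 (exercise)

$30.00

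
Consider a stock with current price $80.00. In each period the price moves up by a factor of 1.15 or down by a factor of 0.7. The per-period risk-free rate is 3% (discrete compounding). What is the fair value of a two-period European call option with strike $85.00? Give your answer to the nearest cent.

Risk-neutral probability p = (1 + 0.03 − 0.7)/(1.15 − 0.7) = 0.3300/0.4500 = 0.7333
Terminal stock prices: S_uu = 105.8, S_ud = 64.4, S_dd = 39.2
Terminal payoffs (S − K): max(20.8, 0) = 20.8, max(-20.6, 0) = 0, max(-45.8, 0) = 0
Node u (S = 92): V_u = 1/1.03·[0.7333·20.8000 + 0.2667·0.0000] = 14.8091
Node d (S = 56): V_d = 1/1.03·[0.7333·0.0000 + 0.2667·0.0000] = 0.0000
Node 0 (S = 80): V_0 = 1/1.03·[0.7333·14.8091 + 0.2667·0.0000] = 10.5437

$10.54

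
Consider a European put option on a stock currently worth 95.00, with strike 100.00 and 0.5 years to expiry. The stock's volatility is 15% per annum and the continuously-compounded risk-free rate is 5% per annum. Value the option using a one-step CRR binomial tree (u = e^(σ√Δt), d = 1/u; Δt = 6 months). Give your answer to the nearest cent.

CRR parameters: u = e^(σ√Δt) = e^(0.15·√0.5) = 1.1119, d = 1/u = 0.8994
Per-period rate: rΔt = 0.05·0.5 = 0.025, so R = e^0.025 = 1.0253
Risk-neutral probability p = (e^0.025 − 0.8994)/(1.1119 − 0.8994) = 0.1259/0.2125 = 0.5926
Terminal stock prices: S_u = 105.6, S_d = 85.44
Terminal payoffs (K − S): max(-5.63, 0) = 0, max(14.56, 0) = 14.56
Node 0 (S = 95): V_0 = e^(−0.025)·[0.5926·0.0000 + 0.4074·14.5603] = 5.7851

5.79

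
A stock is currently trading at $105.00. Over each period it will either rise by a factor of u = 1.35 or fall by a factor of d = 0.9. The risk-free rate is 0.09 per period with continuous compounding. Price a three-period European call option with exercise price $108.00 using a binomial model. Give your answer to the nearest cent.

$26.97

Risk-neutral probability p = (e^0.09 − 0.9)/(1.35 − 0.9) = 0.1942/0.4500 = 0.4315
Terminal stock prices: S_uuu = 258.3, S_uud = 172.2, S_udd = 114.8, S_ddd = 76.55
Terminal payoffs (S − K): max(150.3, 0) = 150.3, max(64.23, 0) = 64.23, max(6.818, 0) = 6.818, max(-31.45, 0) = 0
Node uu (S = 191.4): V_uu = e^(−0.09)·[0.4315·150.3394 + 0.5685·64.2263] = 92.6579
Node ud (S = 127.6): V_ud = e^(−0.09)·[0.4315·64.2263 + 0.5685·6.8175] = 28.8704
Node dd (S = 85.05): V_dd = e^(−0.09)·[0.4315·6.8175 + 0.5685·0.0000] = 2.6885
Node u (S = 141.8): V_u = e^(−0.09)·[0.4315·92.6579 + 0.5685·28.8704] = 51.5408
Node d (S = 94.5): V_d = e^(−0.09)·[0.4315·28.8704 + 0.5685·2.6885] = 12.7822
Node 0 (S = 105): V_0 = e^(−0.09)·[0.4315·51.5408 + 0.5685·12.7822] = 26.9669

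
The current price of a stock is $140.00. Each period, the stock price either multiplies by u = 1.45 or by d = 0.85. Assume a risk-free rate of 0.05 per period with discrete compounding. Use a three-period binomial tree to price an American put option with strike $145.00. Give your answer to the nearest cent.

$17.68

Risk-neutral probability p = (1 + 0.05 − 0.85)/(1.45 − 0.85) = 0.2000/0.6000 = 0.3333
Terminal stock prices: S_uuu = 426.8, S_uud = 250.2, S_udd = 146.7, S_ddd = 85.98
Terminal payoffs (K − S): max(-281.8, 0) = 0, max(-105.2, 0) = 0, max(-1.667, 0) = 0, max(59.02, 0) = 59.02
Node uu (S = 294.4): continuation = 1/1.05·[0.3333·0.0000 + 0.6667·0.0000] = 0.0000; exercise value = 0.0000 ≤ continuation, so V_uu = 0.0000
Node ud (S = 172.5): continuation = 1/1.05·[0.3333·0.0000 + 0.6667·0.0000] = 0.0000; exercise value = 0.0000 ≤ continuation, so V_ud = 0.0000
Node dd (S = 101.1): continuation = 1/1.05·[0.3333·0.0000 + 0.6667·59.0225] = 37.4746; exercise value = 43.8500 > continuation, so V_dd = 43.8500 (exercise)
Node u (S = 203): continuation = 1/1.05·[0.3333·0.0000 + 0.6667·0.0000] = 0.0000; exercise value = 0.0000 ≤ continuation, so V_u = 0.0000
Node d (S = 119): continuation = 1/1.05·[0.3333·0.0000 + 0.6667·43.8500] = 27.8413; exercise value = 26.0000 ≤ continuation, so V_d = 27.8413
Node 0 (S = 140): continuation = 1/1.05·[0.3333·0.0000 + 0.6667·27.8413] = 17.6770; exercise value = 5.0000 ≤ continuation, so V_0 = 17.6770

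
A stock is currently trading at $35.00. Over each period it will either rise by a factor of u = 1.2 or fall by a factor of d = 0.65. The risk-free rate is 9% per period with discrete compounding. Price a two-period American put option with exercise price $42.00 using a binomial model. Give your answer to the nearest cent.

$7.00

Risk-neutral probability p = (1 + 0.09 − 0.65)/(1.2 − 0.65) = 0.4400/0.5500 = 0.8000
Terminal stock prices: S_uu = 50.4, S_ud = 27.3, S_dd = 14.79
Terminal payoffs (K − S): max(-8.4, 0) = 0, max(14.7, 0) = 14.7, max(27.21, 0) = 27.21
Node u (S = 42): continuation = 1/1.09·[0.8000·0.0000 + 0.2000·14.7000] = 2.6972; exercise value = 0.0000 ≤ continuation, so V_u = 2.6972
Node d (S = 22.75): continuation = 1/1.09·[0.8000·14.7000 + 0.2000·27.2125] = 15.7821; exercise value = 19.2500 > continuation, so V_d = 19.2500 (exercise)
Node 0 (S = 35): continuation = 1/1.09·[0.8000·2.6972 + 0.2000·19.2500] = 5.5117; exercise value = 7.0000 > continuation, so V_0 = 7.0000 (exercise)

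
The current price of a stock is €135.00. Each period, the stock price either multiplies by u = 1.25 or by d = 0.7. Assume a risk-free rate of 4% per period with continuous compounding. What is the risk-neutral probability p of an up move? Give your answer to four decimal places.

p = 0.6197

Risk-neutral probability p = (e^0.04 − 0.7)/(1.25 − 0.7) = 0.3408/0.5500 = 0.6197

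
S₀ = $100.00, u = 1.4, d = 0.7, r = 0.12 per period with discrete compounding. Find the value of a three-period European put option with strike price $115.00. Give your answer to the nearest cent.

$13.19

Risk-neutral probability p = (1 + 0.12 − 0.7)/(1.4 − 0.7) = 0.4200/0.7000 = 0.6000
Terminal stock prices: S_uuu = 274.4, S_uud = 137.2, S_udd = 68.6, S_ddd = 34.3
Terminal payoffs (K − S): max(-159.4, 0) = 0, max(-22.2, 0) = 0, max(46.4, 0) = 46.4, max(80.7, 0) = 80.7
Node uu (S = 196): V_uu = 1/1.12·[0.6000·0.0000 + 0.4000·0.0000] = 0.0000
Node ud (S = 98): V_ud = 1/1.12·[0.6000·0.0000 + 0.4000·46.4000] = 16.5714
Node dd (S = 49): V_dd = 1/1.12·[0.6000·46.4000 + 0.4000·80.7000] = 53.6786
Node u (S = 140): V_u = 1/1.12·[0.6000·0.0000 + 0.4000·16.5714] = 5.9184
Node d (S = 70): V_d = 1/1.12·[0.6000·16.5714 + 0.4000·53.6786] = 28.0485
Node 0 (S = 100): V_0 = 1/1.12·[0.6000·5.9184 + 0.4000·28.0485] = 13.1879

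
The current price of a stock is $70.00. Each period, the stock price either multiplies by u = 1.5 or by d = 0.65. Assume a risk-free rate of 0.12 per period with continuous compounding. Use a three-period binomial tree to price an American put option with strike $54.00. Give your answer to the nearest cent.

Risk-neutral probability p = (e^0.12 − 0.65)/(1.5 − 0.65) = 0.4775/0.8500 = 0.5618
Terminal stock prices: S_uuu = 236.2, S_uud = 102.4, S_udd = 44.36, S_ddd = 19.22
Terminal payoffs (K − S): max(-182.2, 0) = 0, max(-48.38, 0) = 0, max(9.637, 0) = 9.637, max(34.78, 0) = 34.78
Node uu (S = 157.5): continuation = e^(−0.12)·[0.5618·0.0000 + 0.4382·0.0000] = 0.0000; exercise value = 0.0000 ≤ continuation, so V_uu = 0.0000
Node ud (S = 68.25): continuation = e^(−0.12)·[0.5618·0.0000 + 0.4382·9.6375] = 3.7459; exercise value = 0.0000 ≤ continuation, so V_ud = 3.7459
Node dd (S = 29.58): continuation = e^(−0.12)·[0.5618·9.6375 + 0.4382·34.7763] = 18.3187; exercise value = 24.4250 > continuation, so V_dd = 24.4250 (exercise)
Node u (S = 105): continuation = e^(−0.12)·[0.5618·0.0000 + 0.4382·3.7459] = 1.4560; exercise value = 0.0000 ≤ continuation, so V_u = 1.4560
Node d (S = 45.5): continuation = e^(−0.12)·[0.5618·3.7459 + 0.4382·24.4250] = 11.3599; exercise value = 8.5000 ≤ continuation, so V_d = 11.3599
Node 0 (S = 70): continuation = e^(−0.12)·[0.5618·1.4560 + 0.4382·11.3599] = 5.1408; exercise value = 0.0000 ≤ continuation, so V_0 = 5.1408

$5.14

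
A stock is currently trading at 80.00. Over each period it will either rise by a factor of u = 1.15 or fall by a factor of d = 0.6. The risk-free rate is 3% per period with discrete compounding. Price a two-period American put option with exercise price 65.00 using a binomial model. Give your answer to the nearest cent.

5.18

Risk-neutral probability p = (1 + 0.03 − 0.6)/(1.15 − 0.6) = 0.4300/0.5500 = 0.7818
Terminal stock prices: S_uu = 105.8, S_ud = 55.2, S_dd = 28.8
Terminal payoffs (K − S): max(-40.8, 0) = 0, max(9.8, 0) = 9.8, max(36.2, 0) = 36.2
Node u (S = 92): continuation = 1/1.03·[0.7818·0.0000 + 0.2182·9.8000] = 2.0759; exercise value = 0.0000 ≤ continuation, so V_u = 2.0759
Node d (S = 48): continuation = 1/1.03·[0.7818·9.8000 + 0.2182·36.2000] = 15.1068; exercise value = 17.0000 > continuation, so V_d = 17.0000 (exercise)
Node 0 (S = 80): continuation = 1/1.03·[0.7818·2.0759 + 0.2182·17.0000] = 5.1768; exercise value = 0.0000 ≤ continuation, so V_0 = 5.1768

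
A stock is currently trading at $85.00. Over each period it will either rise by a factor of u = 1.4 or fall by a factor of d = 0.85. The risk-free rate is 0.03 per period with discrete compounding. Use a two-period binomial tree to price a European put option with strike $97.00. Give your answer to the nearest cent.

$15.18

Risk-neutral probability p = (1 + 0.03 − 0.85)/(1.4 − 0.85) = 0.1800/0.5500 = 0.3273
Terminal stock prices: S_uu = 166.6, S_ud = 101.1, S_dd = 61.41
Terminal payoffs (K − S): max(-69.6, 0) = 0, max(-4.15, 0) = 0, max(35.59, 0) = 35.59
Node u (S = 119): V_u = 1/1.03·[0.3273·0.0000 + 0.6727·0.0000] = 0.0000
Node d (S = 72.25): V_d = 1/1.03·[0.3273·0.0000 + 0.6727·35.5875] = 23.2434
Node 0 (S = 85): V_0 = 1/1.03·[0.3273·0.0000 + 0.6727·23.2434] = 15.1810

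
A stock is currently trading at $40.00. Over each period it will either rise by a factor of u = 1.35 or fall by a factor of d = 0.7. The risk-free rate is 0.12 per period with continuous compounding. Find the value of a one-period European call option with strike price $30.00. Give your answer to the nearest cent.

Risk-neutral probability p = (e^0.12 − 0.7)/(1.35 − 0.7) = 0.4275/0.6500 = 0.6577
Terminal stock prices: S_u = 54, S_d = 28
Terminal payoffs (S − K): max(24, 0) = 24, max(-2, 0) = 0
Node 0 (S = 40): V_0 = e^(−0.12)·[0.6577·24.0000 + 0.3423·0.0000] = 13.9996

$14.00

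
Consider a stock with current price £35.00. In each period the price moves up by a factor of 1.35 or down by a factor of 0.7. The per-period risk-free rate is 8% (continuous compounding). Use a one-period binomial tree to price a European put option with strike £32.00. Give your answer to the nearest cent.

Risk-neutral probability p = (e^0.08 − 0.7)/(1.35 − 0.7) = 0.3833/0.6500 = 0.5897
Terminal stock prices: S_u = 47.25, S_d = 24.5
Terminal payoffs (K − S): max(-15.25, 0) = 0, max(7.5, 0) = 7.5
Node 0 (S = 35): V_0 = e^(−0.08)·[0.5897·0.0000 + 0.4103·7.5000] = 2.8409

£2.84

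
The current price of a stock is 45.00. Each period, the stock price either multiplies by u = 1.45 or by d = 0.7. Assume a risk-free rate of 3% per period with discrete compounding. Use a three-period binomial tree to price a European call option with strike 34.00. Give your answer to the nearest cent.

Risk-neutral probability p = (1 + 0.03 − 0.7)/(1.45 − 0.7) = 0.3300/0.7500 = 0.4400
Terminal stock prices: S_uuu = 137.2, S_uud = 66.23, S_udd = 31.97, S_ddd = 15.43
Terminal payoffs (S − K): max(103.2, 0) = 103.2, max(32.23, 0) = 32.23, max(-2.028, 0) = 0, max(-18.57, 0) = 0
Node uu (S = 94.61): V_uu = 1/1.03·[0.4400·103.1881 + 0.5600·32.2287] = 61.6028
Node ud (S = 45.67): V_ud = 1/1.03·[0.4400·32.2287 + 0.5600·0.0000] = 13.7676
Node dd (S = 22.05): V_dd = 1/1.03·[0.4400·0.0000 + 0.5600·0.0000] = 0.0000
Node u (S = 65.25): V_u = 1/1.03·[0.4400·61.6028 + 0.5600·13.7676] = 33.8011
Node d (S = 31.5): V_d = 1/1.03·[0.4400·13.7676 + 0.5600·0.0000] = 5.8813
Node 0 (S = 45): V_0 = 1/1.03·[0.4400·33.8011 + 0.5600·5.8813] = 17.6369

17.64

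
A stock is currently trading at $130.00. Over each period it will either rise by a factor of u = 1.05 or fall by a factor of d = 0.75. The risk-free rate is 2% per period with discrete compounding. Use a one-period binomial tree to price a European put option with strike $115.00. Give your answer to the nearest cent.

$1.72

Risk-neutral probability p = (1 + 0.02 − 0.75)/(1.05 − 0.75) = 0.2700/0.3000 = 0.9000
Terminal stock prices: S_u = 136.5, S_d = 97.5
Terminal payoffs (K − S): max(-21.5, 0) = 0, max(17.5, 0) = 17.5
Node 0 (S = 130): V_0 = 1/1.02·[0.9000·0.0000 + 0.1000·17.5000] = 1.7157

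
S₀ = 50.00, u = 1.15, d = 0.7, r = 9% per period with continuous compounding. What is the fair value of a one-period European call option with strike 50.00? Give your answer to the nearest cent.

6.00

Risk-neutral probability p = (e^0.09 − 0.7)/(1.15 − 0.7) = 0.3942/0.4500 = 0.8759
Terminal stock prices: S_u = 57.5, S_d = 35
Terminal payoffs (S − K): max(7.5, 0) = 7.5, max(-15, 0) = 0
Node 0 (S = 50): V_0 = e^(−0.09)·[0.8759·7.5000 + 0.1241·0.0000] = 6.0041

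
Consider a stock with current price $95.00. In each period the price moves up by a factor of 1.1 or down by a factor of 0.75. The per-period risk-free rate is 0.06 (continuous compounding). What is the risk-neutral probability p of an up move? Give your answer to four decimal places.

p = 0.8910

Risk-neutral probability p = (e^0.06 − 0.75)/(1.1 − 0.75) = 0.3118/0.3500 = 0.8910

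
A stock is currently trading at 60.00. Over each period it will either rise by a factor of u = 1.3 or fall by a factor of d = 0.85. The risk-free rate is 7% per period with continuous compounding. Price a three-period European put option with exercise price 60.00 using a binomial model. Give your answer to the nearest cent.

3.54

Risk-neutral probability p = (e^0.07 − 0.85)/(1.3 − 0.85) = 0.2225/0.4500 = 0.4945
Terminal stock prices: S_uuu = 131.8, S_uud = 86.19, S_udd = 56.35, S_ddd = 36.85
Terminal payoffs (K − S): max(-71.82, 0) = 0, max(-26.19, 0) = 0, max(3.645, 0) = 3.645, max(23.15, 0) = 23.15
Node uu (S = 101.4): V_uu = e^(−0.07)·[0.4945·0.0000 + 0.5055·0.0000] = 0.0000
Node ud (S = 66.3): V_ud = e^(−0.07)·[0.4945·0.0000 + 0.5055·3.6450] = 1.7181
Node dd (S = 43.35): V_dd = e^(−0.07)·[0.4945·3.6450 + 0.5055·23.1525] = 12.5936
Node u (S = 78): V_u = e^(−0.07)·[0.4945·0.0000 + 0.5055·1.7181] = 0.8098
Node d (S = 51): V_d = e^(−0.07)·[0.4945·1.7181 + 0.5055·12.5936] = 6.7282
Node 0 (S = 60): V_0 = e^(−0.07)·[0.4945·0.8098 + 0.5055·6.7282] = 3.5448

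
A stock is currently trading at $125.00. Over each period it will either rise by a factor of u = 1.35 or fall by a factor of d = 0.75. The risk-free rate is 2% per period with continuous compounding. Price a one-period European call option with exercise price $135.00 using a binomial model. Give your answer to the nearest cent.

$14.90

Risk-neutral probability p = (e^0.02 − 0.75)/(1.35 − 0.75) = 0.2702/0.6000 = 0.4503
Terminal stock prices: S_u = 168.8, S_d = 93.75
Terminal payoffs (S − K): max(33.75, 0) = 33.75, max(-41.25, 0) = 0
Node 0 (S = 125): V_0 = e^(−0.02)·[0.4503·33.7500 + 0.5497·0.0000] = 14.8979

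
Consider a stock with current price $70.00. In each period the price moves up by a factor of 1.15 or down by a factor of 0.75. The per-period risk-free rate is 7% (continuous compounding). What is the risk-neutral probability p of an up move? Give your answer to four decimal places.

Risk-neutral probability p = (e^0.07 − 0.75)/(1.15 − 0.75) = 0.3225/0.4000 = 0.8063

p = 0.8063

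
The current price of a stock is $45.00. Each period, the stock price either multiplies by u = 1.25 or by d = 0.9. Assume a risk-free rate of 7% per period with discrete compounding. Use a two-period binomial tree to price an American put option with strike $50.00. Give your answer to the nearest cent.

$5.00

Risk-neutral probability p = (1 + 0.07 − 0.9)/(1.25 − 0.9) = 0.1700/0.3500 = 0.4857
Terminal stock prices: S_uu = 70.31, S_ud = 50.62, S_dd = 36.45
Terminal payoffs (K − S): max(-20.31, 0) = 0, max(-0.625, 0) = 0, max(13.55, 0) = 13.55
Node u (S = 56.25): continuation = 1/1.07·[0.4857·0.0000 + 0.5143·0.0000] = 0.0000; exercise value = 0.0000 ≤ continuation, so V_u = 0.0000
Node d (S = 40.5): continuation = 1/1.07·[0.4857·0.0000 + 0.5143·13.5500] = 6.5127; exercise value = 9.5000 > continuation, so V_d = 9.5000 (exercise)
Node 0 (S = 45): continuation = 1/1.07·[0.4857·0.0000 + 0.5143·9.5000] = 4.5661; exercise value = 5.0000 > continuation, so V_0 = 5.0000 (exercise)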